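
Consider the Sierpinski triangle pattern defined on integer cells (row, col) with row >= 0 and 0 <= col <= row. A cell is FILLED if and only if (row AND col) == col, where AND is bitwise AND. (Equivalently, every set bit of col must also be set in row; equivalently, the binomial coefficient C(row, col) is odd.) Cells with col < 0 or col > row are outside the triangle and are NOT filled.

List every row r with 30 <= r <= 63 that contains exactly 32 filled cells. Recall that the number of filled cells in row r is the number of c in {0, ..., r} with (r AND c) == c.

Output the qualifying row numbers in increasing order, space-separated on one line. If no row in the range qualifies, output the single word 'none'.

Answer: 31 47 55 59 61 62

Derivation:
Row r has 2^popcount(r) filled cells, so we need popcount(r) = log2(32) = 5.
Scan r = 30..63 and keep those with exactly 5 one-bits:
r=30=11110 popcount=4 -> skip
r=31=11111 popcount=5 -> KEEP
r=32=100000 popcount=1 -> skip
r=33=100001 popcount=2 -> skip
r=34=100010 popcount=2 -> skip
r=35=100011 popcount=3 -> skip
r=36=100100 popcount=2 -> skip
r=37=100101 popcount=3 -> skip
r=38=100110 popcount=3 -> skip
r=39=100111 popcount=4 -> skip
r=40=101000 popcount=2 -> skip
r=41=101001 popcount=3 -> skip
r=42=101010 popcount=3 -> skip
r=43=101011 popcount=4 -> skip
r=44=101100 popcount=3 -> skip
r=45=101101 popcount=4 -> skip
r=46=101110 popcount=4 -> skip
r=47=101111 popcount=5 -> KEEP
r=48=110000 popcount=2 -> skip
r=49=110001 popcount=3 -> skip
r=50=110010 popcount=3 -> skip
r=51=110011 popcount=4 -> skip
r=52=110100 popcount=3 -> skip
r=53=110101 popcount=4 -> skip
r=54=110110 popcount=4 -> skip
r=55=110111 popcount=5 -> KEEP
r=56=111000 popcount=3 -> skip
r=57=111001 popcount=4 -> skip
r=58=111010 popcount=4 -> skip
r=59=111011 popcount=5 -> KEEP
r=60=111100 popcount=4 -> skip
r=61=111101 popcount=5 -> KEEP
r=62=111110 popcount=5 -> KEEP
r=63=111111 popcount=6 -> skip
Kept rows: 31 47 55 59 61 62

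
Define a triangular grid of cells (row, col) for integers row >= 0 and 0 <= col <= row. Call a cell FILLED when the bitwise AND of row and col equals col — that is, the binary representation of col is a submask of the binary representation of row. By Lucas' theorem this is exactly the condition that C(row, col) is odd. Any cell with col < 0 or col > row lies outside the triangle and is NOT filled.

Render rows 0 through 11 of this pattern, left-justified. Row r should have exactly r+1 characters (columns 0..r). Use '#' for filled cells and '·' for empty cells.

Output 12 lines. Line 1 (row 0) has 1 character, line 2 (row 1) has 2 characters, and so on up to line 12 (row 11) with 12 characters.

Answer: #
##
#·#
####
#···#
##··##
#·#·#·#
########
#·······#
##······##
#·#·····#·#
####····####

Derivation:
r0=0: #
r1=1: ##
r2=10: #·#
r3=11: ####
r4=100: #···#
r5=101: ##··##
r6=110: #·#·#·#
r7=111: ########
r8=1000: #·······#
r9=1001: ##······##
r10=1010: #·#·····#·#
r11=1011: ####····####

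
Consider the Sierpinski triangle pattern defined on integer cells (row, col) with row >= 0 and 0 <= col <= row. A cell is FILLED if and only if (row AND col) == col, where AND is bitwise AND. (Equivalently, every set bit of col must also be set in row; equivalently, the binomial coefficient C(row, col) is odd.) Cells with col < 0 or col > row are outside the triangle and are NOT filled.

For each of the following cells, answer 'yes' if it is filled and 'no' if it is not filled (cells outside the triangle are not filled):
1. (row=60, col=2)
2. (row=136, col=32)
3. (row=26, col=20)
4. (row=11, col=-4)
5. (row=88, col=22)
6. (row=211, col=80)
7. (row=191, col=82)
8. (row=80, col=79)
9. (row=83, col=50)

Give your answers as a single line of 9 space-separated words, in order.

Answer: no no no no no yes no no no

Derivation:
(60,2): row=0b111100, col=0b10, row AND col = 0b0 = 0; 0 != 2 -> empty
(136,32): row=0b10001000, col=0b100000, row AND col = 0b0 = 0; 0 != 32 -> empty
(26,20): row=0b11010, col=0b10100, row AND col = 0b10000 = 16; 16 != 20 -> empty
(11,-4): col outside [0, 11] -> not filled
(88,22): row=0b1011000, col=0b10110, row AND col = 0b10000 = 16; 16 != 22 -> empty
(211,80): row=0b11010011, col=0b1010000, row AND col = 0b1010000 = 80; 80 == 80 -> filled
(191,82): row=0b10111111, col=0b1010010, row AND col = 0b10010 = 18; 18 != 82 -> empty
(80,79): row=0b1010000, col=0b1001111, row AND col = 0b1000000 = 64; 64 != 79 -> empty
(83,50): row=0b1010011, col=0b110010, row AND col = 0b10010 = 18; 18 != 50 -> empty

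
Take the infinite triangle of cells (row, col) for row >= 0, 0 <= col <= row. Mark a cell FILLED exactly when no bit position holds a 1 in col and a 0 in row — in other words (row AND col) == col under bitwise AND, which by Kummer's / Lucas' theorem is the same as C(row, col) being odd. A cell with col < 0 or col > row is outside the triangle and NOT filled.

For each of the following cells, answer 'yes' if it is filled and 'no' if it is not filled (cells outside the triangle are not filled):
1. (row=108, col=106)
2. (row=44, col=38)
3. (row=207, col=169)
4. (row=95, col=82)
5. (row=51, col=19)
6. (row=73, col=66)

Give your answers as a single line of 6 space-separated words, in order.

(108,106): row=0b1101100, col=0b1101010, row AND col = 0b1101000 = 104; 104 != 106 -> empty
(44,38): row=0b101100, col=0b100110, row AND col = 0b100100 = 36; 36 != 38 -> empty
(207,169): row=0b11001111, col=0b10101001, row AND col = 0b10001001 = 137; 137 != 169 -> empty
(95,82): row=0b1011111, col=0b1010010, row AND col = 0b1010010 = 82; 82 == 82 -> filled
(51,19): row=0b110011, col=0b10011, row AND col = 0b10011 = 19; 19 == 19 -> filled
(73,66): row=0b1001001, col=0b1000010, row AND col = 0b1000000 = 64; 64 != 66 -> empty

Answer: no no no yes yes no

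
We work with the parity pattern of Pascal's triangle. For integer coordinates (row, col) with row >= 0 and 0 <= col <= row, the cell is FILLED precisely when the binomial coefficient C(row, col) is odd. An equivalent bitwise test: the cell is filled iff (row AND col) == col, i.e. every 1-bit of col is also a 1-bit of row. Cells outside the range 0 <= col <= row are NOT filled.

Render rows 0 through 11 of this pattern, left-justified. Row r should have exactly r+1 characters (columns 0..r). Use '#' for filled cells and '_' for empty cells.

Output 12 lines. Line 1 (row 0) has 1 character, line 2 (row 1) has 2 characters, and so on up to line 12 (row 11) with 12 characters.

Answer: #
##
#_#
####
#___#
##__##
#_#_#_#
########
#_______#
##______##
#_#_____#_#
####____####

Derivation:
r0=0: #
r1=1: ##
r2=10: #_#
r3=11: ####
r4=100: #___#
r5=101: ##__##
r6=110: #_#_#_#
r7=111: ########
r8=1000: #_______#
r9=1001: ##______##
r10=1010: #_#_____#_#
r11=1011: ####____####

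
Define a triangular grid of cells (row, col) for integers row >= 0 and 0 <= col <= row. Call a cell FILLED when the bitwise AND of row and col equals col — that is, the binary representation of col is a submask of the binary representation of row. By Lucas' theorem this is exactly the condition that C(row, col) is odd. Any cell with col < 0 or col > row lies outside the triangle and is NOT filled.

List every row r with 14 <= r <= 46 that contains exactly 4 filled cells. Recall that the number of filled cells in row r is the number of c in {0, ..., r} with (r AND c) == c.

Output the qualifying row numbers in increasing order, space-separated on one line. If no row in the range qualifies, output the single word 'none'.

Answer: 17 18 20 24 33 34 36 40

Derivation:
Row r has 2^popcount(r) filled cells, so we need popcount(r) = log2(4) = 2.
Scan r = 14..46 and keep those with exactly 2 one-bits:
r=14=1110 popcount=3 -> skip
r=15=1111 popcount=4 -> skip
r=16=10000 popcount=1 -> skip
r=17=10001 popcount=2 -> KEEP
r=18=10010 popcount=2 -> KEEP
r=19=10011 popcount=3 -> skip
r=20=10100 popcount=2 -> KEEP
r=21=10101 popcount=3 -> skip
r=22=10110 popcount=3 -> skip
r=23=10111 popcount=4 -> skip
r=24=11000 popcount=2 -> KEEP
r=25=11001 popcount=3 -> skip
r=26=11010 popcount=3 -> skip
r=27=11011 popcount=4 -> skip
r=28=11100 popcount=3 -> skip
r=29=11101 popcount=4 -> skip
r=30=11110 popcount=4 -> skip
r=31=11111 popcount=5 -> skip
r=32=100000 popcount=1 -> skip
r=33=100001 popcount=2 -> KEEP
r=34=100010 popcount=2 -> KEEP
r=35=100011 popcount=3 -> skip
r=36=100100 popcount=2 -> KEEP
r=37=100101 popcount=3 -> skip
r=38=100110 popcount=3 -> skip
r=39=100111 popcount=4 -> skip
r=40=101000 popcount=2 -> KEEP
r=41=101001 popcount=3 -> skip
r=42=101010 popcount=3 -> skip
r=43=101011 popcount=4 -> skip
r=44=101100 popcount=3 -> skip
r=45=101101 popcount=4 -> skip
r=46=101110 popcount=4 -> skip
Kept rows: 17 18 20 24 33 34 36 40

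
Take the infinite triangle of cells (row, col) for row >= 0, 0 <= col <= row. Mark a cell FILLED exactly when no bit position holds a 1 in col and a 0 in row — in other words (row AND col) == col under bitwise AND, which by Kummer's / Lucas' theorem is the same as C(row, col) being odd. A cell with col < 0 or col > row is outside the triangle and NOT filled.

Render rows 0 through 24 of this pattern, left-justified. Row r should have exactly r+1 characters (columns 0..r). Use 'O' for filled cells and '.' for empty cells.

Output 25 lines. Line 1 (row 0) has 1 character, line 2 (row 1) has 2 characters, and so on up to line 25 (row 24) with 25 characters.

r0=0: O
r1=1: OO
r2=10: O.O
r3=11: OOOO
r4=100: O...O
r5=101: OO..OO
r6=110: O.O.O.O
r7=111: OOOOOOOO
r8=1000: O.......O
r9=1001: OO......OO
r10=1010: O.O.....O.O
r11=1011: OOOO....OOOO
r12=1100: O...O...O...O
r13=1101: OO..OO..OO..OO
r14=1110: O.O.O.O.O.O.O.O
r15=1111: OOOOOOOOOOOOOOOO
r16=10000: O...............O
r17=10001: OO..............OO
r18=10010: O.O.............O.O
r19=10011: OOOO............OOOO
r20=10100: O...O...........O...O
r21=10101: OO..OO..........OO..OO
r22=10110: O.O.O.O.........O.O.O.O
r23=10111: OOOOOOOO........OOOOOOOO
r24=11000: O.......O.......O.......O

Answer: O
OO
O.O
OOOO
O...O
OO..OO
O.O.O.O
OOOOOOOO
O.......O
OO......OO
O.O.....O.O
OOOO....OOOO
O...O...O...O
OO..OO..OO..OO
O.O.O.O.O.O.O.O
OOOOOOOOOOOOOOOO
O...............O
OO..............OO
O.O.............O.O
OOOO............OOOO
O...O...........O...O
OO..OO..........OO..OO
O.O.O.O.........O.O.O.O
OOOOOOOO........OOOOOOOO
O.......O.......O.......O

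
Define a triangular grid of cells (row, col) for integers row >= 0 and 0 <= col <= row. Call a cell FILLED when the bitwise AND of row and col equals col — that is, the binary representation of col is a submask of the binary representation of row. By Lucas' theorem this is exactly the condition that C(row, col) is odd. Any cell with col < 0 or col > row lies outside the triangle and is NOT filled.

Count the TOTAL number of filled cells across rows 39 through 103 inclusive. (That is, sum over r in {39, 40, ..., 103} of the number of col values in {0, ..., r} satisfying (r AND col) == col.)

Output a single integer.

Answer: 1042

Derivation:
r39=100111 pc4: +16 =16
r40=101000 pc2: +4 =20
r41=101001 pc3: +8 =28
r42=101010 pc3: +8 =36
r43=101011 pc4: +16 =52
r44=101100 pc3: +8 =60
r45=101101 pc4: +16 =76
r46=101110 pc4: +16 =92
r47=101111 pc5: +32 =124
r48=110000 pc2: +4 =128
r49=110001 pc3: +8 =136
r50=110010 pc3: +8 =144
r51=110011 pc4: +16 =160
r52=110100 pc3: +8 =168
r53=110101 pc4: +16 =184
r54=110110 pc4: +16 =200
r55=110111 pc5: +32 =232
r56=111000 pc3: +8 =240
r57=111001 pc4: +16 =256
r58=111010 pc4: +16 =272
r59=111011 pc5: +32 =304
r60=111100 pc4: +16 =320
r61=111101 pc5: +32 =352
r62=111110 pc5: +32 =384
r63=111111 pc6: +64 =448
r64=1000000 pc1: +2 =450
r65=1000001 pc2: +4 =454
r66=1000010 pc2: +4 =458
r67=1000011 pc3: +8 =466
r68=1000100 pc2: +4 =470
r69=1000101 pc3: +8 =478
r70=1000110 pc3: +8 =486
r71=1000111 pc4: +16 =502
r72=1001000 pc2: +4 =506
r73=1001001 pc3: +8 =514
r74=1001010 pc3: +8 =522
r75=1001011 pc4: +16 =538
r76=1001100 pc3: +8 =546
r77=1001101 pc4: +16 =562
r78=1001110 pc4: +16 =578
r79=1001111 pc5: +32 =610
r80=1010000 pc2: +4 =614
r81=1010001 pc3: +8 =622
r82=1010010 pc3: +8 =630
r83=1010011 pc4: +16 =646
r84=1010100 pc3: +8 =654
r85=1010101 pc4: +16 =670
r86=1010110 pc4: +16 =686
r87=1010111 pc5: +32 =718
r88=1011000 pc3: +8 =726
r89=1011001 pc4: +16 =742
r90=1011010 pc4: +16 =758
r91=1011011 pc5: +32 =790
r92=1011100 pc4: +16 =806
r93=1011101 pc5: +32 =838
r94=1011110 pc5: +32 =870
r95=1011111 pc6: +64 =934
r96=1100000 pc2: +4 =938
r97=1100001 pc3: +8 =946
r98=1100010 pc3: +8 =954
r99=1100011 pc4: +16 =970
r100=1100100 pc3: +8 =978
r101=1100101 pc4: +16 =994
r102=1100110 pc4: +16 =1010
r103=1100111 pc5: +32 =1042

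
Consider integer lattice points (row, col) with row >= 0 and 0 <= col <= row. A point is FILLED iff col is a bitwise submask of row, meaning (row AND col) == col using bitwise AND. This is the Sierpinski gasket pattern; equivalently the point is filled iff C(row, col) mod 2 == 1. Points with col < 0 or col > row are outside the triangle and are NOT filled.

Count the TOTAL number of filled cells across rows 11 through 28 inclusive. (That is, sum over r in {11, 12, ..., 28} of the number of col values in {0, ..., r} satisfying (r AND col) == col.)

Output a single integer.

r11=1011 pc3: +8 =8
r12=1100 pc2: +4 =12
r13=1101 pc3: +8 =20
r14=1110 pc3: +8 =28
r15=1111 pc4: +16 =44
r16=10000 pc1: +2 =46
r17=10001 pc2: +4 =50
r18=10010 pc2: +4 =54
r19=10011 pc3: +8 =62
r20=10100 pc2: +4 =66
r21=10101 pc3: +8 =74
r22=10110 pc3: +8 =82
r23=10111 pc4: +16 =98
r24=11000 pc2: +4 =102
r25=11001 pc3: +8 =110
r26=11010 pc3: +8 =118
r27=11011 pc4: +16 =134
r28=11100 pc3: +8 =142

Answer: 142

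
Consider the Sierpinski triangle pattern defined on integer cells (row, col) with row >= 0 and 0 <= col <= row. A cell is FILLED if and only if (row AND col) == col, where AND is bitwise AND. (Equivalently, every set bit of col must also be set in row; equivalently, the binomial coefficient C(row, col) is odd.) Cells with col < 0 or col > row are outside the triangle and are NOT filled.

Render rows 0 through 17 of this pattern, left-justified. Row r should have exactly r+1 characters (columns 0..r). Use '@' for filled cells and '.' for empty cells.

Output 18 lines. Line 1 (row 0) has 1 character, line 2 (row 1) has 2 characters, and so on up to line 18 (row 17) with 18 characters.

Answer: @
@@
@.@
@@@@
@...@
@@..@@
@.@.@.@
@@@@@@@@
@.......@
@@......@@
@.@.....@.@
@@@@....@@@@
@...@...@...@
@@..@@..@@..@@
@.@.@.@.@.@.@.@
@@@@@@@@@@@@@@@@
@...............@
@@..............@@

Derivation:
r0=0: @
r1=1: @@
r2=10: @.@
r3=11: @@@@
r4=100: @...@
r5=101: @@..@@
r6=110: @.@.@.@
r7=111: @@@@@@@@
r8=1000: @.......@
r9=1001: @@......@@
r10=1010: @.@.....@.@
r11=1011: @@@@....@@@@
r12=1100: @...@...@...@
r13=1101: @@..@@..@@..@@
r14=1110: @.@.@.@.@.@.@.@
r15=1111: @@@@@@@@@@@@@@@@
r16=10000: @...............@
r17=10001: @@..............@@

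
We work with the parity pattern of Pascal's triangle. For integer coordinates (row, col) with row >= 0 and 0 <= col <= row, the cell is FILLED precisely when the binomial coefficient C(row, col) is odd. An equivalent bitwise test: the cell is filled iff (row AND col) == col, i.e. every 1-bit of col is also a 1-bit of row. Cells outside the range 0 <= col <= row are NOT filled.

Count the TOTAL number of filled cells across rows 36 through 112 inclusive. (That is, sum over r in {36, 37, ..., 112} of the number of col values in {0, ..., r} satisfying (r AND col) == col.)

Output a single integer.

r36=100100 pc2: +4 =4
r37=100101 pc3: +8 =12
r38=100110 pc3: +8 =20
r39=100111 pc4: +16 =36
r40=101000 pc2: +4 =40
r41=101001 pc3: +8 =48
r42=101010 pc3: +8 =56
r43=101011 pc4: +16 =72
r44=101100 pc3: +8 =80
r45=101101 pc4: +16 =96
r46=101110 pc4: +16 =112
r47=101111 pc5: +32 =144
r48=110000 pc2: +4 =148
r49=110001 pc3: +8 =156
r50=110010 pc3: +8 =164
r51=110011 pc4: +16 =180
r52=110100 pc3: +8 =188
r53=110101 pc4: +16 =204
r54=110110 pc4: +16 =220
r55=110111 pc5: +32 =252
r56=111000 pc3: +8 =260
r57=111001 pc4: +16 =276
r58=111010 pc4: +16 =292
r59=111011 pc5: +32 =324
r60=111100 pc4: +16 =340
r61=111101 pc5: +32 =372
r62=111110 pc5: +32 =404
r63=111111 pc6: +64 =468
r64=1000000 pc1: +2 =470
r65=1000001 pc2: +4 =474
r66=1000010 pc2: +4 =478
r67=1000011 pc3: +8 =486
r68=1000100 pc2: +4 =490
r69=1000101 pc3: +8 =498
r70=1000110 pc3: +8 =506
r71=1000111 pc4: +16 =522
r72=1001000 pc2: +4 =526
r73=1001001 pc3: +8 =534
r74=1001010 pc3: +8 =542
r75=1001011 pc4: +16 =558
r76=1001100 pc3: +8 =566
r77=1001101 pc4: +16 =582
r78=1001110 pc4: +16 =598
r79=1001111 pc5: +32 =630
r80=1010000 pc2: +4 =634
r81=1010001 pc3: +8 =642
r82=1010010 pc3: +8 =650
r83=1010011 pc4: +16 =666
r84=1010100 pc3: +8 =674
r85=1010101 pc4: +16 =690
r86=1010110 pc4: +16 =706
r87=1010111 pc5: +32 =738
r88=1011000 pc3: +8 =746
r89=1011001 pc4: +16 =762
r90=1011010 pc4: +16 =778
r91=1011011 pc5: +32 =810
r92=1011100 pc4: +16 =826
r93=1011101 pc5: +32 =858
r94=1011110 pc5: +32 =890
r95=1011111 pc6: +64 =954
r96=1100000 pc2: +4 =958
r97=1100001 pc3: +8 =966
r98=1100010 pc3: +8 =974
r99=1100011 pc4: +16 =990
r100=1100100 pc3: +8 =998
r101=1100101 pc4: +16 =1014
r102=1100110 pc4: +16 =1030
r103=1100111 pc5: +32 =1062
r104=1101000 pc3: +8 =1070
r105=1101001 pc4: +16 =1086
r106=1101010 pc4: +16 =1102
r107=1101011 pc5: +32 =1134
r108=1101100 pc4: +16 =1150
r109=1101101 pc5: +32 =1182
r110=1101110 pc5: +32 =1214
r111=1101111 pc6: +64 =1278
r112=1110000 pc3: +8 =1286

Answer: 1286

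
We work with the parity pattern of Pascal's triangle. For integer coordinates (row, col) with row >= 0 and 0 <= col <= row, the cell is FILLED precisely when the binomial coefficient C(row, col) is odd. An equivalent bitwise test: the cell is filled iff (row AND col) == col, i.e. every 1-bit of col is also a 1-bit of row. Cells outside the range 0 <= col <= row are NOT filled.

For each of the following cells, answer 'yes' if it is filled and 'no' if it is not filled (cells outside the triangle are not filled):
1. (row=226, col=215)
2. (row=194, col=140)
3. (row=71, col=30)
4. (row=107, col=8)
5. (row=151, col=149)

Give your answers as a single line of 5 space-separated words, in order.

Answer: no no no yes yes

Derivation:
(226,215): row=0b11100010, col=0b11010111, row AND col = 0b11000010 = 194; 194 != 215 -> empty
(194,140): row=0b11000010, col=0b10001100, row AND col = 0b10000000 = 128; 128 != 140 -> empty
(71,30): row=0b1000111, col=0b11110, row AND col = 0b110 = 6; 6 != 30 -> empty
(107,8): row=0b1101011, col=0b1000, row AND col = 0b1000 = 8; 8 == 8 -> filled
(151,149): row=0b10010111, col=0b10010101, row AND col = 0b10010101 = 149; 149 == 149 -> filled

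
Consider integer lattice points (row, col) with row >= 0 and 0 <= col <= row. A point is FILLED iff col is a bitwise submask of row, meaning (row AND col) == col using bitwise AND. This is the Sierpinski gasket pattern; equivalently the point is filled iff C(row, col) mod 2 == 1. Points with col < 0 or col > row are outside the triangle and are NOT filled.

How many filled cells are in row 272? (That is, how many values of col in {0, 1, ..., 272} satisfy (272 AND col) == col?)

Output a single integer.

272 in binary = 100010000
popcount(272) = number of 1-bits in 100010000 = 2
A col c satisfies (272 AND c) == c iff every set bit of c is also set in 272; each of the 2 set bits of 272 can independently be on or off in c.
count = 2^2 = 4

Answer: 4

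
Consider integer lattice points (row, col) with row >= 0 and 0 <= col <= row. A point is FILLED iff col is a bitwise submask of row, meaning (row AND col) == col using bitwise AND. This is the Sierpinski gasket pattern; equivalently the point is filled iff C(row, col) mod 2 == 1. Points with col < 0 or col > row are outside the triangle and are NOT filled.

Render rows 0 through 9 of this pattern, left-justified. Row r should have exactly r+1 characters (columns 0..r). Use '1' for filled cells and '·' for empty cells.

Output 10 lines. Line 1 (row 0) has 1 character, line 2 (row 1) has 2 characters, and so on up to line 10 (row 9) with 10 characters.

Answer: 1
11
1·1
1111
1···1
11··11
1·1·1·1
11111111
1·······1
11······11

Derivation:
r0=0: 1
r1=1: 11
r2=10: 1·1
r3=11: 1111
r4=100: 1···1
r5=101: 11··11
r6=110: 1·1·1·1
r7=111: 11111111
r8=1000: 1·······1
r9=1001: 11······11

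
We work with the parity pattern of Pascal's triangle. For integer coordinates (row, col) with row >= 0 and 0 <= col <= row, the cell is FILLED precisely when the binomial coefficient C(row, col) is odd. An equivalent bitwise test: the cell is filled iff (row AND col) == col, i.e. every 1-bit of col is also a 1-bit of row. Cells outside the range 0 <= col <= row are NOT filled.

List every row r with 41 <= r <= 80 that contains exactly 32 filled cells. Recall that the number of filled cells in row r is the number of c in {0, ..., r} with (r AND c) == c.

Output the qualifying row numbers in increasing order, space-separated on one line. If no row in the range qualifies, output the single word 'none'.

Answer: 47 55 59 61 62 79

Derivation:
Row r has 2^popcount(r) filled cells, so we need popcount(r) = log2(32) = 5.
Scan r = 41..80 and keep those with exactly 5 one-bits:
r=41=101001 popcount=3 -> skip
r=42=101010 popcount=3 -> skip
r=43=101011 popcount=4 -> skip
r=44=101100 popcount=3 -> skip
r=45=101101 popcount=4 -> skip
r=46=101110 popcount=4 -> skip
r=47=101111 popcount=5 -> KEEP
r=48=110000 popcount=2 -> skip
r=49=110001 popcount=3 -> skip
r=50=110010 popcount=3 -> skip
r=51=110011 popcount=4 -> skip
r=52=110100 popcount=3 -> skip
r=53=110101 popcount=4 -> skip
r=54=110110 popcount=4 -> skip
r=55=110111 popcount=5 -> KEEP
r=56=111000 popcount=3 -> skip
r=57=111001 popcount=4 -> skip
r=58=111010 popcount=4 -> skip
r=59=111011 popcount=5 -> KEEP
r=60=111100 popcount=4 -> skip
r=61=111101 popcount=5 -> KEEP
r=62=111110 popcount=5 -> KEEP
r=63=111111 popcount=6 -> skip
r=64=1000000 popcount=1 -> skip
r=65=1000001 popcount=2 -> skip
r=66=1000010 popcount=2 -> skip
r=67=1000011 popcount=3 -> skip
r=68=1000100 popcount=2 -> skip
r=69=1000101 popcount=3 -> skip
r=70=1000110 popcount=3 -> skip
r=71=1000111 popcount=4 -> skip
r=72=1001000 popcount=2 -> skip
r=73=1001001 popcount=3 -> skip
r=74=1001010 popcount=3 -> skip
r=75=1001011 popcount=4 -> skip
r=76=1001100 popcount=3 -> skip
r=77=1001101 popcount=4 -> skip
r=78=1001110 popcount=4 -> skip
r=79=1001111 popcount=5 -> KEEP
r=80=1010000 popcount=2 -> skip
Kept rows: 47 55 59 61 62 79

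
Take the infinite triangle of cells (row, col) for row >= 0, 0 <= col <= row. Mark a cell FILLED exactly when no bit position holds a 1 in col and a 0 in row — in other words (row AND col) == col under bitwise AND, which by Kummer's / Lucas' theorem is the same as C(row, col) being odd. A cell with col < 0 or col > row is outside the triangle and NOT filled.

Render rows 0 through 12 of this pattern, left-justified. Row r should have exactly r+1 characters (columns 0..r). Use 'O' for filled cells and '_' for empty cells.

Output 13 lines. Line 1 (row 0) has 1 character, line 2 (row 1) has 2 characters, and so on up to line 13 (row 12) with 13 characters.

r0=0: O
r1=1: OO
r2=10: O_O
r3=11: OOOO
r4=100: O___O
r5=101: OO__OO
r6=110: O_O_O_O
r7=111: OOOOOOOO
r8=1000: O_______O
r9=1001: OO______OO
r10=1010: O_O_____O_O
r11=1011: OOOO____OOOO
r12=1100: O___O___O___O

Answer: O
OO
O_O
OOOO
O___O
OO__OO
O_O_O_O
OOOOOOOO
O_______O
OO______OO
O_O_____O_O
OOOO____OOOO
O___O___O___O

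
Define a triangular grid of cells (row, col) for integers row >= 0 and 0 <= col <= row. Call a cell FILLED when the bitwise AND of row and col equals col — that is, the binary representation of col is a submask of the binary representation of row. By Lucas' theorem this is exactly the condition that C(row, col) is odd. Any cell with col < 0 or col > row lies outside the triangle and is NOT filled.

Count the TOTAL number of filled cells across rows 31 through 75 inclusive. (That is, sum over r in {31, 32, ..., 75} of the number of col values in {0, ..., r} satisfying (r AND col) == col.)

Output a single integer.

r31=11111 pc5: +32 =32
r32=100000 pc1: +2 =34
r33=100001 pc2: +4 =38
r34=100010 pc2: +4 =42
r35=100011 pc3: +8 =50
r36=100100 pc2: +4 =54
r37=100101 pc3: +8 =62
r38=100110 pc3: +8 =70
r39=100111 pc4: +16 =86
r40=101000 pc2: +4 =90
r41=101001 pc3: +8 =98
r42=101010 pc3: +8 =106
r43=101011 pc4: +16 =122
r44=101100 pc3: +8 =130
r45=101101 pc4: +16 =146
r46=101110 pc4: +16 =162
r47=101111 pc5: +32 =194
r48=110000 pc2: +4 =198
r49=110001 pc3: +8 =206
r50=110010 pc3: +8 =214
r51=110011 pc4: +16 =230
r52=110100 pc3: +8 =238
r53=110101 pc4: +16 =254
r54=110110 pc4: +16 =270
r55=110111 pc5: +32 =302
r56=111000 pc3: +8 =310
r57=111001 pc4: +16 =326
r58=111010 pc4: +16 =342
r59=111011 pc5: +32 =374
r60=111100 pc4: +16 =390
r61=111101 pc5: +32 =422
r62=111110 pc5: +32 =454
r63=111111 pc6: +64 =518
r64=1000000 pc1: +2 =520
r65=1000001 pc2: +4 =524
r66=1000010 pc2: +4 =528
r67=1000011 pc3: +8 =536
r68=1000100 pc2: +4 =540
r69=1000101 pc3: +8 =548
r70=1000110 pc3: +8 =556
r71=1000111 pc4: +16 =572
r72=1001000 pc2: +4 =576
r73=1001001 pc3: +8 =584
r74=1001010 pc3: +8 =592
r75=1001011 pc4: +16 =608

Answer: 608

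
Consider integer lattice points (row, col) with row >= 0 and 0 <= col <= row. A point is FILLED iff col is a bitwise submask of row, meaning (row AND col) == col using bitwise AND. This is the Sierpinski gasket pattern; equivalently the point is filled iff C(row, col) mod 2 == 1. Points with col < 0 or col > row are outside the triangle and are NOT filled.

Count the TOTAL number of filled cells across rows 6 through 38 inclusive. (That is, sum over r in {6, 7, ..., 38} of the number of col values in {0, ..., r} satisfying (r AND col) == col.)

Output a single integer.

r6=110 pc2: +4 =4
r7=111 pc3: +8 =12
r8=1000 pc1: +2 =14
r9=1001 pc2: +4 =18
r10=1010 pc2: +4 =22
r11=1011 pc3: +8 =30
r12=1100 pc2: +4 =34
r13=1101 pc3: +8 =42
r14=1110 pc3: +8 =50
r15=1111 pc4: +16 =66
r16=10000 pc1: +2 =68
r17=10001 pc2: +4 =72
r18=10010 pc2: +4 =76
r19=10011 pc3: +8 =84
r20=10100 pc2: +4 =88
r21=10101 pc3: +8 =96
r22=10110 pc3: +8 =104
r23=10111 pc4: +16 =120
r24=11000 pc2: +4 =124
r25=11001 pc3: +8 =132
r26=11010 pc3: +8 =140
r27=11011 pc4: +16 =156
r28=11100 pc3: +8 =164
r29=11101 pc4: +16 =180
r30=11110 pc4: +16 =196
r31=11111 pc5: +32 =228
r32=100000 pc1: +2 =230
r33=100001 pc2: +4 =234
r34=100010 pc2: +4 =238
r35=100011 pc3: +8 =246
r36=100100 pc2: +4 =250
r37=100101 pc3: +8 =258
r38=100110 pc3: +8 =266

Answer: 266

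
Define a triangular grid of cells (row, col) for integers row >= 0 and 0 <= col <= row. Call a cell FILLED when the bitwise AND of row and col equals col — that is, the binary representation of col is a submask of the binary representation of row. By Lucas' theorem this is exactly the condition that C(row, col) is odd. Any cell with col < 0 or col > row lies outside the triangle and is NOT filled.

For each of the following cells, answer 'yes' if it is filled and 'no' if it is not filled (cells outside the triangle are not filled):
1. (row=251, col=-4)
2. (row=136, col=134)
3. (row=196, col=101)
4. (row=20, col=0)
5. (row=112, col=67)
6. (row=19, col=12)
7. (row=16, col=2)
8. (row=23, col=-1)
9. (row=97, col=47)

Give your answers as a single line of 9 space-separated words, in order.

Answer: no no no yes no no no no no

Derivation:
(251,-4): col outside [0, 251] -> not filled
(136,134): row=0b10001000, col=0b10000110, row AND col = 0b10000000 = 128; 128 != 134 -> empty
(196,101): row=0b11000100, col=0b1100101, row AND col = 0b1000100 = 68; 68 != 101 -> empty
(20,0): row=0b10100, col=0b0, row AND col = 0b0 = 0; 0 == 0 -> filled
(112,67): row=0b1110000, col=0b1000011, row AND col = 0b1000000 = 64; 64 != 67 -> empty
(19,12): row=0b10011, col=0b1100, row AND col = 0b0 = 0; 0 != 12 -> empty
(16,2): row=0b10000, col=0b10, row AND col = 0b0 = 0; 0 != 2 -> empty
(23,-1): col outside [0, 23] -> not filled
(97,47): row=0b1100001, col=0b101111, row AND col = 0b100001 = 33; 33 != 47 -> empty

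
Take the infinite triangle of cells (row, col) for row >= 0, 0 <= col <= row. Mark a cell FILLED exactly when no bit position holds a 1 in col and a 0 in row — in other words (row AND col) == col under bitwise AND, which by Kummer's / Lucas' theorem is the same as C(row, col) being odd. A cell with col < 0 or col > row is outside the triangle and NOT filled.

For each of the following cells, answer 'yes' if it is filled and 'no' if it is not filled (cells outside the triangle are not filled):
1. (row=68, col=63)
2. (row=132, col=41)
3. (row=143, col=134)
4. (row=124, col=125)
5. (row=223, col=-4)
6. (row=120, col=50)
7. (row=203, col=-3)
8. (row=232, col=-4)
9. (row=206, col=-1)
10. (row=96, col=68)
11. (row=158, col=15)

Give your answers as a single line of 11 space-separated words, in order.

(68,63): row=0b1000100, col=0b111111, row AND col = 0b100 = 4; 4 != 63 -> empty
(132,41): row=0b10000100, col=0b101001, row AND col = 0b0 = 0; 0 != 41 -> empty
(143,134): row=0b10001111, col=0b10000110, row AND col = 0b10000110 = 134; 134 == 134 -> filled
(124,125): col outside [0, 124] -> not filled
(223,-4): col outside [0, 223] -> not filled
(120,50): row=0b1111000, col=0b110010, row AND col = 0b110000 = 48; 48 != 50 -> empty
(203,-3): col outside [0, 203] -> not filled
(232,-4): col outside [0, 232] -> not filled
(206,-1): col outside [0, 206] -> not filled
(96,68): row=0b1100000, col=0b1000100, row AND col = 0b1000000 = 64; 64 != 68 -> empty
(158,15): row=0b10011110, col=0b1111, row AND col = 0b1110 = 14; 14 != 15 -> empty

Answer: no no yes no no no no no no no no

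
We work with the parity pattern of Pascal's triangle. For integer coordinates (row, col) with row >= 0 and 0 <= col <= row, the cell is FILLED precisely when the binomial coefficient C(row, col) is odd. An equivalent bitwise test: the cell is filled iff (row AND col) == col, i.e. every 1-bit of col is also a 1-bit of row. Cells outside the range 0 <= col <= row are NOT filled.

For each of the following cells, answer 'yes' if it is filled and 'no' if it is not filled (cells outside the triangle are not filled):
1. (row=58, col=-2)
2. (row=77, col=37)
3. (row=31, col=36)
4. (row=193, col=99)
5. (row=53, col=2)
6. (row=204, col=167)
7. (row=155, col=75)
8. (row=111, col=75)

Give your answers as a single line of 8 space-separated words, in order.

(58,-2): col outside [0, 58] -> not filled
(77,37): row=0b1001101, col=0b100101, row AND col = 0b101 = 5; 5 != 37 -> empty
(31,36): col outside [0, 31] -> not filled
(193,99): row=0b11000001, col=0b1100011, row AND col = 0b1000001 = 65; 65 != 99 -> empty
(53,2): row=0b110101, col=0b10, row AND col = 0b0 = 0; 0 != 2 -> empty
(204,167): row=0b11001100, col=0b10100111, row AND col = 0b10000100 = 132; 132 != 167 -> empty
(155,75): row=0b10011011, col=0b1001011, row AND col = 0b1011 = 11; 11 != 75 -> empty
(111,75): row=0b1101111, col=0b1001011, row AND col = 0b1001011 = 75; 75 == 75 -> filled

Answer: no no no no no no no yes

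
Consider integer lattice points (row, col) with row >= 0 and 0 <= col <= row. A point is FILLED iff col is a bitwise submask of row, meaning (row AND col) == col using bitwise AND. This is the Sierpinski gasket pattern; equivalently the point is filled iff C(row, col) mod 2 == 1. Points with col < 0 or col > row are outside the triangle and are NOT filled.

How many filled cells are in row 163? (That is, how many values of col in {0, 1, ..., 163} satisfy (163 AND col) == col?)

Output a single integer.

163 in binary = 10100011
popcount(163) = number of 1-bits in 10100011 = 4
A col c satisfies (163 AND c) == c iff every set bit of c is also set in 163; each of the 4 set bits of 163 can independently be on or off in c.
count = 2^4 = 16

Answer: 16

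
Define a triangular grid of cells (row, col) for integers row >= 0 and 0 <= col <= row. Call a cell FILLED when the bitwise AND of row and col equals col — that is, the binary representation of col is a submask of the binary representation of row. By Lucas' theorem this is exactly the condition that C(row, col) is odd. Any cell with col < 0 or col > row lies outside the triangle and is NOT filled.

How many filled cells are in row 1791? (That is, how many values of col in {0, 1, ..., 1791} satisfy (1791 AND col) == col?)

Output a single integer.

Answer: 1024

Derivation:
1791 in binary = 11011111111
popcount(1791) = number of 1-bits in 11011111111 = 10
A col c satisfies (1791 AND c) == c iff every set bit of c is also set in 1791; each of the 10 set bits of 1791 can independently be on or off in c.
count = 2^10 = 1024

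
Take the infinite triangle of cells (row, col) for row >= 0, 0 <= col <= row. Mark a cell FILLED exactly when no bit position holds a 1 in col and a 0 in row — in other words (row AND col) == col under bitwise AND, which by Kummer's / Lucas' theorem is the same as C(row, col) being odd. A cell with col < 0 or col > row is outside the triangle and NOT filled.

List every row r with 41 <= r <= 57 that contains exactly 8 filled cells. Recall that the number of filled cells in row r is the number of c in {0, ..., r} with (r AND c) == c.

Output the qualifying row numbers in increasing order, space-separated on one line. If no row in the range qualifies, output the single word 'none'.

Answer: 41 42 44 49 50 52 56

Derivation:
Row r has 2^popcount(r) filled cells, so we need popcount(r) = log2(8) = 3.
Scan r = 41..57 and keep those with exactly 3 one-bits:
r=41=101001 popcount=3 -> KEEP
r=42=101010 popcount=3 -> KEEP
r=43=101011 popcount=4 -> skip
r=44=101100 popcount=3 -> KEEP
r=45=101101 popcount=4 -> skip
r=46=101110 popcount=4 -> skip
r=47=101111 popcount=5 -> skip
r=48=110000 popcount=2 -> skip
r=49=110001 popcount=3 -> KEEP
r=50=110010 popcount=3 -> KEEP
r=51=110011 popcount=4 -> skip
r=52=110100 popcount=3 -> KEEP
r=53=110101 popcount=4 -> skip
r=54=110110 popcount=4 -> skip
r=55=110111 popcount=5 -> skip
r=56=111000 popcount=3 -> KEEP
r=57=111001 popcount=4 -> skip
Kept rows: 41 42 44 49 50 52 56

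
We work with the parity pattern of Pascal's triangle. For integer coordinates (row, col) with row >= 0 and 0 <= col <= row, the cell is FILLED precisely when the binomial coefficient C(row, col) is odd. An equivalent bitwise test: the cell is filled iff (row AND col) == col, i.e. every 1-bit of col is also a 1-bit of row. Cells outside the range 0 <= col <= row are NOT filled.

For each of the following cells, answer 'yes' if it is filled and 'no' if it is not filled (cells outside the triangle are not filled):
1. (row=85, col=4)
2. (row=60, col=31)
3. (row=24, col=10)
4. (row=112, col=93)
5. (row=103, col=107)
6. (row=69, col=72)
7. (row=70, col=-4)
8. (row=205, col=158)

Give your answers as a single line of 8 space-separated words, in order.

(85,4): row=0b1010101, col=0b100, row AND col = 0b100 = 4; 4 == 4 -> filled
(60,31): row=0b111100, col=0b11111, row AND col = 0b11100 = 28; 28 != 31 -> empty
(24,10): row=0b11000, col=0b1010, row AND col = 0b1000 = 8; 8 != 10 -> empty
(112,93): row=0b1110000, col=0b1011101, row AND col = 0b1010000 = 80; 80 != 93 -> empty
(103,107): col outside [0, 103] -> not filled
(69,72): col outside [0, 69] -> not filled
(70,-4): col outside [0, 70] -> not filled
(205,158): row=0b11001101, col=0b10011110, row AND col = 0b10001100 = 140; 140 != 158 -> empty

Answer: yes no no no no no no no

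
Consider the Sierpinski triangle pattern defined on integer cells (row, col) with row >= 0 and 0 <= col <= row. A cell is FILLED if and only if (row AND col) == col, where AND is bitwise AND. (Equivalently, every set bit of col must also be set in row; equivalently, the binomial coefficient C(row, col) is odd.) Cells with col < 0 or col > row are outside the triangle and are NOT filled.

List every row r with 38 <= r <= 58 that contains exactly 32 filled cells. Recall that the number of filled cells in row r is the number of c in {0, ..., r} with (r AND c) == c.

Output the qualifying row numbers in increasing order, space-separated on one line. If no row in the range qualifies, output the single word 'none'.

Answer: 47 55

Derivation:
Row r has 2^popcount(r) filled cells, so we need popcount(r) = log2(32) = 5.
Scan r = 38..58 and keep those with exactly 5 one-bits:
r=38=100110 popcount=3 -> skip
r=39=100111 popcount=4 -> skip
r=40=101000 popcount=2 -> skip
r=41=101001 popcount=3 -> skip
r=42=101010 popcount=3 -> skip
r=43=101011 popcount=4 -> skip
r=44=101100 popcount=3 -> skip
r=45=101101 popcount=4 -> skip
r=46=101110 popcount=4 -> skip
r=47=101111 popcount=5 -> KEEP
r=48=110000 popcount=2 -> skip
r=49=110001 popcount=3 -> skip
r=50=110010 popcount=3 -> skip
r=51=110011 popcount=4 -> skip
r=52=110100 popcount=3 -> skip
r=53=110101 popcount=4 -> skip
r=54=110110 popcount=4 -> skip
r=55=110111 popcount=5 -> KEEP
r=56=111000 popcount=3 -> skip
r=57=111001 popcount=4 -> skip
r=58=111010 popcount=4 -> skip
Kept rows: 47 55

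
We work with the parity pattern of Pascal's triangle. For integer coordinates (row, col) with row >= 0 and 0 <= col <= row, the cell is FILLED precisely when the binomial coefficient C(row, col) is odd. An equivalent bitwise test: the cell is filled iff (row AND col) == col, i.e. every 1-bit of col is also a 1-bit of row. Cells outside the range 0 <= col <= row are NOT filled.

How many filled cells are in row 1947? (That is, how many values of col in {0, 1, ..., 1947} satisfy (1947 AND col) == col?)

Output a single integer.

Answer: 256

Derivation:
1947 in binary = 11110011011
popcount(1947) = number of 1-bits in 11110011011 = 8
A col c satisfies (1947 AND c) == c iff every set bit of c is also set in 1947; each of the 8 set bits of 1947 can independently be on or off in c.
count = 2^8 = 256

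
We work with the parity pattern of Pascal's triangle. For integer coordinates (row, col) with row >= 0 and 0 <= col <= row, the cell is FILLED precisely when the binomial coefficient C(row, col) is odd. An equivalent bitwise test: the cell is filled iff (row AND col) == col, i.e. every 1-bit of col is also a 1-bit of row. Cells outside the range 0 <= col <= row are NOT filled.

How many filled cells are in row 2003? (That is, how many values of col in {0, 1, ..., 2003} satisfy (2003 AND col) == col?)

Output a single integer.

2003 in binary = 11111010011
popcount(2003) = number of 1-bits in 11111010011 = 8
A col c satisfies (2003 AND c) == c iff every set bit of c is also set in 2003; each of the 8 set bits of 2003 can independently be on or off in c.
count = 2^8 = 256

Answer: 256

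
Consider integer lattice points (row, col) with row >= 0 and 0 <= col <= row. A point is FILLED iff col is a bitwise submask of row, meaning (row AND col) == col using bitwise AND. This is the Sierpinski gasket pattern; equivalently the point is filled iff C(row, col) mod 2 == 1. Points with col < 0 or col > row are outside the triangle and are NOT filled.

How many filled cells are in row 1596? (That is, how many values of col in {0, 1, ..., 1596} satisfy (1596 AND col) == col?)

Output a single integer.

Answer: 64

Derivation:
1596 in binary = 11000111100
popcount(1596) = number of 1-bits in 11000111100 = 6
A col c satisfies (1596 AND c) == c iff every set bit of c is also set in 1596; each of the 6 set bits of 1596 can independently be on or off in c.
count = 2^6 = 64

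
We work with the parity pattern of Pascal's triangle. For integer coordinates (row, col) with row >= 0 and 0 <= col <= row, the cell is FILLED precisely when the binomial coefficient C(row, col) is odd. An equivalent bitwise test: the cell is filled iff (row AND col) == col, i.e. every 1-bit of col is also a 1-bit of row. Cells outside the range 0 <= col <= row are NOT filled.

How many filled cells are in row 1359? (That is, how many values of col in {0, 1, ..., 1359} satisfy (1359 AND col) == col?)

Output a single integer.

Answer: 128

Derivation:
1359 in binary = 10101001111
popcount(1359) = number of 1-bits in 10101001111 = 7
A col c satisfies (1359 AND c) == c iff every set bit of c is also set in 1359; each of the 7 set bits of 1359 can independently be on or off in c.
count = 2^7 = 128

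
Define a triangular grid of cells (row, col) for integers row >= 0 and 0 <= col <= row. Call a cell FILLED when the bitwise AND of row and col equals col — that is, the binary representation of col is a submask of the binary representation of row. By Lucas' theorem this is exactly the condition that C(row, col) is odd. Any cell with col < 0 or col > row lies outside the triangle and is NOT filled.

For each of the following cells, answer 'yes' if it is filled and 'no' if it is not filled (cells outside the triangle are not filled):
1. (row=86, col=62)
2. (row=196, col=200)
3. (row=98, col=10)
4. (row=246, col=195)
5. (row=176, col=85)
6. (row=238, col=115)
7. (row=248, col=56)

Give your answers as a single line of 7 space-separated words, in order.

(86,62): row=0b1010110, col=0b111110, row AND col = 0b10110 = 22; 22 != 62 -> empty
(196,200): col outside [0, 196] -> not filled
(98,10): row=0b1100010, col=0b1010, row AND col = 0b10 = 2; 2 != 10 -> empty
(246,195): row=0b11110110, col=0b11000011, row AND col = 0b11000010 = 194; 194 != 195 -> empty
(176,85): row=0b10110000, col=0b1010101, row AND col = 0b10000 = 16; 16 != 85 -> empty
(238,115): row=0b11101110, col=0b1110011, row AND col = 0b1100010 = 98; 98 != 115 -> empty
(248,56): row=0b11111000, col=0b111000, row AND col = 0b111000 = 56; 56 == 56 -> filled

Answer: no no no no no no yes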